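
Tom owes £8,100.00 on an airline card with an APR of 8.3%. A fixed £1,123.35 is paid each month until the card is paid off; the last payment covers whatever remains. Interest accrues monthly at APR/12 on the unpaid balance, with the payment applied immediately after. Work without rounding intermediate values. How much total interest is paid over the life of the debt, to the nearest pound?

£239

Monthly rate r = 8.3%/12 = 0.691667% = 0.00691667.
Payoff takes n = ⌈−ln(1 − rB₀/P)/ln(1+r)⌉ = ⌈7.422⌉ = 8 payments; the last is £475.16.
Total paid = 7·£1,123.35 + £475.16 = £8,338.61.
Total interest = total paid − principal = £8,338.61 − £8,100.00 = £238.61.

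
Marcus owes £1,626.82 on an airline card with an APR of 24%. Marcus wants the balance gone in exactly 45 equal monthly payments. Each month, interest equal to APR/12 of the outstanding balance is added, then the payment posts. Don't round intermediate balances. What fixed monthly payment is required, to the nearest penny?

Monthly rate r = 24%/12 = 2% = 0.02.
Level-payment amortization: P = B₀·r / (1 − (1+r)^(−n)) = 1626.82·0.02 / (1 − 1.02^(−45)).
Denominator 1 − (1+r)^(−45) = 0.589803197.
P = 32.5364 / 0.589803197 ≈ 55.16.

£55.16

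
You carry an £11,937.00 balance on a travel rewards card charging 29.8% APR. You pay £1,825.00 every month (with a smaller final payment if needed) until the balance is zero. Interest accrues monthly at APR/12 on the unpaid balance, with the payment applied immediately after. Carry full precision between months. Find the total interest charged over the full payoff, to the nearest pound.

Monthly rate r = 29.8%/12 = 2.48333% = 0.0248333.
Payoff takes n = ⌈−ln(1 − rB₀/P)/ln(1+r)⌉ = ⌈7.226⌉ = 8 payments; the last is £416.16.
Total paid = 7·£1,825.00 + £416.16 = £13,191.16.
Total interest = total paid − principal = £13,191.16 − £11,937.00 = £1,254.16.

£1,254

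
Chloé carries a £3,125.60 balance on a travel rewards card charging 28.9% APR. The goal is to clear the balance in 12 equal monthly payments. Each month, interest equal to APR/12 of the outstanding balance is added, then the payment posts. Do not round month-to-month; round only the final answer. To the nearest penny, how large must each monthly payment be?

Monthly rate r = 28.9%/12 = 2.40833% = 0.0240833.
Level-payment amortization: P = B₀·r / (1 − (1+r)^(−n)) = 3125.60·0.0240833 / (1 − 1.02408^(−12)).
Denominator 1 − (1+r)^(−12) = 0.248417911.
P = 75.2749 / 0.248417911 ≈ 303.02.

£303.02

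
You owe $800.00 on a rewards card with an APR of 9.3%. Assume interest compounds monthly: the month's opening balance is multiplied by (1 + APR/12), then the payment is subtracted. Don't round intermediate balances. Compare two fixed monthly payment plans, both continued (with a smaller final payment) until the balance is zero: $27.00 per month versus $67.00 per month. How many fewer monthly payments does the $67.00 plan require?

Monthly rate r = 9.3%/12 = 0.775% = 0.00775.
At $27.00/mo: n = ⌈−ln(1 − rB₀/P)/ln(1+r)⌉ = 34 payments (last $21.42); total interest = total paid − $800.00 = $112.42.
At $67.00/mo: 13 payments (last $38.78); total interest $42.78.
Payments saved = 34 − 13 = 21.

21 fewer payments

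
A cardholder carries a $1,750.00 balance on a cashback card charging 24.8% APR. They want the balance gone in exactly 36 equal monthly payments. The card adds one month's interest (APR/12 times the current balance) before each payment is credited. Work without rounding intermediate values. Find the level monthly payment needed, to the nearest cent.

$69.39

Monthly rate r = 24.8%/12 = 2.06667% = 0.0206667.
Level-payment amortization: P = B₀·r / (1 − (1+r)^(−n)) = 1750.00·0.0206667 / (1 − 1.02067^(−36)).
Denominator 1 − (1+r)^(−36) = 0.521173188.
P = 36.1667 / 0.521173188 ≈ 69.39.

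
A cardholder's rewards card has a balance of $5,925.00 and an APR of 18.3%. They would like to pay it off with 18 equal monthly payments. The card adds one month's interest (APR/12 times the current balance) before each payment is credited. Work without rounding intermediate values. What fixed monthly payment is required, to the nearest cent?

$378.90

Monthly rate r = 18.3%/12 = 1.525% = 0.01525.
Level-payment amortization: P = B₀·r / (1 − (1+r)^(−n)) = 5925.00·0.01525 / (1 − 1.01525^(−18)).
Denominator 1 − (1+r)^(−18) = 0.238471725.
P = 90.3563 / 0.238471725 ≈ 378.90.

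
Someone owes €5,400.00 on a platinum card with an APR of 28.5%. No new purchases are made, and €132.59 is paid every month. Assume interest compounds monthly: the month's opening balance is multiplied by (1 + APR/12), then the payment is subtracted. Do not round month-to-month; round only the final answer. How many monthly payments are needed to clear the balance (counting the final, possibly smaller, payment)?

146 payments

Monthly rate r = 28.5%/12 = 2.375% = 0.02375.
Recurrence: B ← B·(1+r) − €132.59.
Month 1: interest €128.25; balance after payment €5,395.66.
Month 2: interest €128.15; balance after payment €5,391.22.
Closed form: n = −ln(1 − rB₀/P)/ln(1+r) = −ln(0.032732)/ln(1.02375) ≈ 145.677, so the balance reaches zero during payment 146.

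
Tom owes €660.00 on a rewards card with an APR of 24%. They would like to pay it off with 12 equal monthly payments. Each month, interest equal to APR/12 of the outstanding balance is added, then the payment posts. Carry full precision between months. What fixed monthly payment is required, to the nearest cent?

€62.41

Monthly rate r = 24%/12 = 2% = 0.02.
Level-payment amortization: P = B₀·r / (1 − (1+r)^(−n)) = 660.00·0.02 / (1 − 1.02^(−12)).
Denominator 1 − (1+r)^(−12) = 0.211506824.
P = 13.2 / 0.211506824 ≈ 62.41.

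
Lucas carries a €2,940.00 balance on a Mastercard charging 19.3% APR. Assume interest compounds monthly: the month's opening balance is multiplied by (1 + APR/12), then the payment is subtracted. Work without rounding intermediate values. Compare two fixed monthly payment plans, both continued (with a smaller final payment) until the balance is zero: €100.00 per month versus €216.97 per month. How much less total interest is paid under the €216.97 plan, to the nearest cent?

Monthly rate r = 19.3%/12 = 1.60833% = 0.0160833.
At €100.00/mo: n = ⌈−ln(1 − rB₀/P)/ln(1+r)⌉ = 41 payments (last €12.97); total interest = total paid − €2,940.00 = €1,072.97.
At €216.97/mo: 16 payments (last €88.60); total interest €403.15.
Interest saved = €1,072.97 − €403.15 = €669.82.

€669.82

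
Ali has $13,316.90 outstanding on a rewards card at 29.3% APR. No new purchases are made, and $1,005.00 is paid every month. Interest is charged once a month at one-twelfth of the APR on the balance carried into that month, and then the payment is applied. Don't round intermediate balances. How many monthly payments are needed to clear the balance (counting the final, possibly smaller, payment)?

17 months

Monthly rate r = 29.3%/12 = 2.44167% = 0.0244167.
Recurrence: B ← B·(1+r) − $1,005.00.
Month 1: interest $325.15; balance after payment $12,637.05.
Month 2: interest $308.55; balance after payment $11,940.61.
Closed form: n = −ln(1 − rB₀/P)/ln(1+r) = −ln(0.67646)/ln(1.02442) ≈ 16.203, so the balance reaches zero during payment 17.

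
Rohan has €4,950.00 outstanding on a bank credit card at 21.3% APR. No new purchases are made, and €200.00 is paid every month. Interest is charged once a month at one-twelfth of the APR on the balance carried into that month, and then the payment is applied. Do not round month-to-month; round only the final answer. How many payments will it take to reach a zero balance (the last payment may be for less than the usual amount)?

33 payments

Monthly rate r = 21.3%/12 = 1.775% = 0.01775.
Recurrence: B ← B·(1+r) − €200.00.
Month 1: interest €87.86; balance after payment €4,837.86.
Month 2: interest €85.87; balance after payment €4,723.73.
Closed form: n = −ln(1 − rB₀/P)/ln(1+r) = −ln(0.56069)/ln(1.01775) ≈ 32.885, so the balance reaches zero during payment 33.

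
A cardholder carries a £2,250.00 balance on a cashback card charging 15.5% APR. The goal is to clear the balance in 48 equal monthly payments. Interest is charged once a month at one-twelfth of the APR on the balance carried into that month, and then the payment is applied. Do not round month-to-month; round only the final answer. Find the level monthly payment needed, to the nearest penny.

Monthly rate r = 15.5%/12 = 1.29167% = 0.0129167.
Level-payment amortization: P = B₀·r / (1 − (1+r)^(−n)) = 2250.00·0.0129167 / (1 − 1.01292^(−48)).
Denominator 1 − (1+r)^(−48) = 0.459915669.
P = 29.0625 / 0.459915669 ≈ 63.19.

£63.19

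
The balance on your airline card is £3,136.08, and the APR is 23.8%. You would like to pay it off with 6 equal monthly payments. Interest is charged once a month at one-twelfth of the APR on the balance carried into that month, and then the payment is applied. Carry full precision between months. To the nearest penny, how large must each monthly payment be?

£559.56

Monthly rate r = 23.8%/12 = 1.98333% = 0.0198333.
Level-payment amortization: P = B₀·r / (1 − (1+r)^(−n)) = 3136.08·0.0198333 / (1 − 1.01983^(−6)).
Denominator 1 − (1+r)^(−6) = 0.11115756.
P = 62.1989 / 0.11115756 ≈ 559.56.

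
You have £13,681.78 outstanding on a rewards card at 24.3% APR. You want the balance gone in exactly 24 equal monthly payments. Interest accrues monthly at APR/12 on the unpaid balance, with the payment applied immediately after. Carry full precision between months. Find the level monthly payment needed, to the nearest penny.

Monthly rate r = 24.3%/12 = 2.025% = 0.02025.
Level-payment amortization: P = B₀·r / (1 − (1+r)^(−n)) = 13681.78·0.02025 / (1 − 1.02025^(−24)).
Denominator 1 − (1+r)^(−24) = 0.381924516.
P = 277.056 / 0.381924516 ≈ 725.42.

£725.42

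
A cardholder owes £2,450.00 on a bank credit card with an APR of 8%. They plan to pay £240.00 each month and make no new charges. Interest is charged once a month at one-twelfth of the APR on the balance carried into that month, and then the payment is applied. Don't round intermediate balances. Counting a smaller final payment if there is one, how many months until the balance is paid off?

11 months

Monthly rate r = 8%/12 = 0.666667% = 0.00666667.
Recurrence: B ← B·(1+r) − £240.00.
Month 1: interest £16.33; balance after payment £2,226.33.
Month 2: interest £14.84; balance after payment £2,001.18.
Closed form: n = −ln(1 − rB₀/P)/ln(1+r) = −ln(0.93194)/ln(1.00667) ≈ 10.608, so the balance reaches zero during payment 11.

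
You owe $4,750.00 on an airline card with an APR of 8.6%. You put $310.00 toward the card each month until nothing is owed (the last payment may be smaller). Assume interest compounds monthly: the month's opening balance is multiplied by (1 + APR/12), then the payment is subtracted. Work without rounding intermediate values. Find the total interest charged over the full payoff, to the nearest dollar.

$300

Monthly rate r = 8.6%/12 = 0.716667% = 0.00716667.
Payoff takes n = ⌈−ln(1 − rB₀/P)/ln(1+r)⌉ = ⌈16.289⌉ = 17 payments; the last is $89.86.
Total paid = 16·$310.00 + $89.86 = $5,049.86.
Total interest = total paid − principal = $5,049.86 − $4,750.00 = $299.86.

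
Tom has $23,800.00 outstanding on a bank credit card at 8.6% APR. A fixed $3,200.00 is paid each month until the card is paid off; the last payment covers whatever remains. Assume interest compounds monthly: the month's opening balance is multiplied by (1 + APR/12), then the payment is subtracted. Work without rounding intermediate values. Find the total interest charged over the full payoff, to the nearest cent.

$747.84

Monthly rate r = 8.6%/12 = 0.716667% = 0.00716667.
Payoff takes n = ⌈−ln(1 − rB₀/P)/ln(1+r)⌉ = ⌈7.670⌉ = 8 payments; the last is $2,147.84.
Total paid = 7·$3,200.00 + $2,147.84 = $24,547.84.
Total interest = total paid − principal = $24,547.84 − $23,800.00 = $747.84.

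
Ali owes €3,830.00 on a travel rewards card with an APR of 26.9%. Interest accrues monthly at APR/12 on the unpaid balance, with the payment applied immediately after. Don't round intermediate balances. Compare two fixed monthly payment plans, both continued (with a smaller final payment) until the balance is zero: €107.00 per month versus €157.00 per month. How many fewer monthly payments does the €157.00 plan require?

Monthly rate r = 26.9%/12 = 2.24167% = 0.0224167.
At €107.00/mo: n = ⌈−ln(1 − rB₀/P)/ln(1+r)⌉ = 74 payments (last €15.20); total interest = total paid − €3,830.00 = €3,996.20.
At €157.00/mo: 36 payments (last €110.97); total interest €1,775.97.
Payments saved = 74 − 36 = 38.

38 fewer payments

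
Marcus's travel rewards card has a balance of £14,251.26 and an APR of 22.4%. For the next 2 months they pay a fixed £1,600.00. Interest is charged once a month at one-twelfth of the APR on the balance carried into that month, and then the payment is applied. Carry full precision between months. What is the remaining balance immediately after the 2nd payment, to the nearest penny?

£11,558.41

Monthly rate r = 22.4%/12 = 1.86667% = 0.0186667.
Each month: B ← B·(1+r) − £1,600.00.
Month 1: interest £266.02; balance after payment £12,917.28.
Month 2: interest £241.12; balance after payment £11,558.41.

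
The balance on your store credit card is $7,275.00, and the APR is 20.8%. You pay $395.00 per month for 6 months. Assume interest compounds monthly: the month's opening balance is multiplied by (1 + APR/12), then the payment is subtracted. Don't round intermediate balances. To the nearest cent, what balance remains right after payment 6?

$5,590.05

Monthly rate r = 20.8%/12 = 1.73333% = 0.0173333.
Each month: B ← B·(1+r) − $395.00.
Month 1: interest $126.10; balance after payment $7,006.10.
Month 2: interest $121.44; balance after payment $6,732.54.
Month 3: interest $116.70; balance after payment $6,454.24.
Month 4: interest $111.87; balance after payment $6,171.11.
Month 5: interest $106.97; balance after payment $5,883.08.
Month 6: interest $101.97; balance after payment $5,590.05.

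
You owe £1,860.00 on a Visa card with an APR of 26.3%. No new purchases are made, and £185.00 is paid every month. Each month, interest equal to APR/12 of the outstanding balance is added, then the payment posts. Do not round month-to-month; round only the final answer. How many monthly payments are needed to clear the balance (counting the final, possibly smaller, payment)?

12 months

Monthly rate r = 26.3%/12 = 2.19167% = 0.0219167.
Recurrence: B ← B·(1+r) − £185.00.
Month 1: interest £40.77; balance after payment £1,715.77.
Month 2: interest £37.60; balance after payment £1,568.37.
Closed form: n = −ln(1 − rB₀/P)/ln(1+r) = −ln(0.77965)/ln(1.02192) ≈ 11.481, so the balance reaches zero during payment 12.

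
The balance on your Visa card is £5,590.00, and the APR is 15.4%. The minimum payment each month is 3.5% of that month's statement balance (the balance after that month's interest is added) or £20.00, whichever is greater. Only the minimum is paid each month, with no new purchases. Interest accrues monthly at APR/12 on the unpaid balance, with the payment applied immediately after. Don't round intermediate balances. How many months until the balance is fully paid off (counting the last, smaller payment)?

136 months

Monthly rate r = 15.4%/12 = 1.28333% = 0.0128333.
While 3.5% of the post-interest balance exceeds £20.00, each month B ← (B·(1+r))·(1 − 0.035), i.e. B shrinks by the factor (1+r)·0.965 = 0.97738.
This holds for months 1–101. Entering month 102 the balance is £554.63; 3.5% of the post-interest balance is now below £20.00, so the flat £20.00 minimum applies from here.
From month 102 a fixed £20.00 at rate r clears £554.63 in 35 more payments. Total: 101 + 35 = 136 months.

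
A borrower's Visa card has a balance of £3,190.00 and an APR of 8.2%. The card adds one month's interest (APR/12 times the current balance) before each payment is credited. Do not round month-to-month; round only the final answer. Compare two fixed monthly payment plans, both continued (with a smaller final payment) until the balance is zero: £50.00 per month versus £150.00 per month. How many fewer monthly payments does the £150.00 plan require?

61 fewer payments

Monthly rate r = 8.2%/12 = 0.683333% = 0.00683333.
At £50.00/mo: n = ⌈−ln(1 − rB₀/P)/ln(1+r)⌉ = 85 payments (last £4.38); total interest = total paid − £3,190.00 = £1,014.38.
At £150.00/mo: 24 payments (last £8.81); total interest £268.81.
Payments saved = 85 − 24 = 61.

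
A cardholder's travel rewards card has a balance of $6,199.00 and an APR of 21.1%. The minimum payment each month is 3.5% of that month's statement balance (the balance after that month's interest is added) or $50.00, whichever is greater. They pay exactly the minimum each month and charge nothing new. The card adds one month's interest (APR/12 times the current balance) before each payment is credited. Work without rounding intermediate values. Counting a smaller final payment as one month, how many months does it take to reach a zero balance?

Monthly rate r = 21.1%/12 = 1.75833% = 0.0175833.
While 3.5% of the post-interest balance exceeds $50.00, each month B ← (B·(1+r))·(1 − 0.035), i.e. B shrinks by the factor (1+r)·0.965 = 0.98197.
This holds for months 1–82. Entering month 83 the balance is $1,394.12; 3.5% of the post-interest balance is now below $50.00, so the flat $50.00 minimum applies from here.
From month 83 a fixed $50.00 at rate r clears $1,394.12 in 39 more payments. Total: 82 + 39 = 121 months.

121 months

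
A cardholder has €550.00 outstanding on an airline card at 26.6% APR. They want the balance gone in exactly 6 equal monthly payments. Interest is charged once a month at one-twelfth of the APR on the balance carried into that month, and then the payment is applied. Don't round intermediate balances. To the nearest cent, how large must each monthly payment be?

Monthly rate r = 26.6%/12 = 2.21667% = 0.0221667.
Level-payment amortization: P = B₀·r / (1 − (1+r)^(−n)) = 550.00·0.0221667 / (1 − 1.02217^(−6)).
Denominator 1 − (1+r)^(−6) = 0.123262235.
P = 12.1917 / 0.123262235 ≈ 98.91.

€98.91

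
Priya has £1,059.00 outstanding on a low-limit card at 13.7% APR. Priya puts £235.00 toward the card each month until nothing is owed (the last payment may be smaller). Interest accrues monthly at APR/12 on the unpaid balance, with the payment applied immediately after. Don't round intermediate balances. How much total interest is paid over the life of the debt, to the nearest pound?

Monthly rate r = 13.7%/12 = 1.14167% = 0.0114167.
Payoff takes n = ⌈−ln(1 − rB₀/P)/ln(1+r)⌉ = ⌈4.653⌉ = 5 payments; the last is £153.71.
Total paid = 4·£235.00 + £153.71 = £1,093.71.
Total interest = total paid − principal = £1,093.71 − £1,059.00 = £34.71.

£35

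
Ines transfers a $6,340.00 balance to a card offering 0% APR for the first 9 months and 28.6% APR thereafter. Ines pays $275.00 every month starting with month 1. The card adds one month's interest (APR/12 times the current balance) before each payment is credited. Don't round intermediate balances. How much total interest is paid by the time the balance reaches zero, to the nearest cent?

$898.32

Promo months 1–9 at r₀ = 0%/12 = 0; months 10+ at r₁ = 28.6%/12 = 0.0238333.
After month 9 (no interest yet): B = $6,340.00 − 9·$275.00 = $3,865.00.
Then at r₁ with $275.00/mo: n₂ = −ln(1 − r₁·B/P)/ln(1+r₁) ≈ 17.32 → 18 more payments.
Total paid = 26·$275.00 + $88.32 = $7,238.32; interest = $7,238.32 − $6,340.00 = $898.32.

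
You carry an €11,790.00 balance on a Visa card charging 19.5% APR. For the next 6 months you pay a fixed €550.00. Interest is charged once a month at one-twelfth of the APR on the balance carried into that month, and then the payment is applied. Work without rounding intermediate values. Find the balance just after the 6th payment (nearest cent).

Monthly rate r = 19.5%/12 = 1.625% = 0.01625.
Each month: B ← B·(1+r) − €550.00.
Month 1: interest €191.59; balance after payment €11,431.59.
Month 2: interest €185.76; balance after payment €11,067.35.
Month 3: interest €179.84; balance after payment €10,697.20.
Month 4: interest €173.83; balance after payment €10,321.02.
Month 5: interest €167.72; balance after payment €9,938.74.
Month 6: interest €161.50; balance after payment €9,550.25.

€9,550.25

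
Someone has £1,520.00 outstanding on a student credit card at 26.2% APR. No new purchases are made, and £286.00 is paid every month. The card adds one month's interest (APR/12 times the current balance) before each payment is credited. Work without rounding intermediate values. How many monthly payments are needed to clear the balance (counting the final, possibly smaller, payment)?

6 months

Monthly rate r = 26.2%/12 = 2.18333% = 0.0218333.
Recurrence: B ← B·(1+r) − £286.00.
Month 1: interest £33.19; balance after payment £1,267.19.
Month 2: interest £27.67; balance after payment £1,008.85.
Month 3: interest £22.03; balance after payment £744.88.
Month 4: interest £16.26; balance after payment £475.14.
Month 5: interest £10.37; balance after payment £199.52.
Month 6: interest £4.36; balance after payment £0.00.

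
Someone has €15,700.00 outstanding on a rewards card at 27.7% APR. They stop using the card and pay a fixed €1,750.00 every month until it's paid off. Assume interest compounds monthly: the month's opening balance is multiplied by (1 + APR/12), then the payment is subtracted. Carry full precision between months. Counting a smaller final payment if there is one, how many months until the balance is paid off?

Monthly rate r = 27.7%/12 = 2.30833% = 0.0230833.
Recurrence: B ← B·(1+r) − €1,750.00.
Month 1: interest €362.41; balance after payment €14,312.41.
Month 2: interest €330.38; balance after payment €12,892.79.
Closed form: n = −ln(1 − rB₀/P)/ln(1+r) = −ln(0.79291)/ln(1.02308) ≈ 10.168, so the balance reaches zero during payment 11.

11 payments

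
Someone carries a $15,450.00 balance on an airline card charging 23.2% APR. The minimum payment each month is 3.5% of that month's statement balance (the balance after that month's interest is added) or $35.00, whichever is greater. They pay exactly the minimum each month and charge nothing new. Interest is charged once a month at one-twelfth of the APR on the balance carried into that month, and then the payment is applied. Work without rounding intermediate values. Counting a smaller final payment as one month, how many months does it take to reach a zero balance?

209 months

Monthly rate r = 23.2%/12 = 1.93333% = 0.0193333.
While 3.5% of the post-interest balance exceeds $35.00, each month B ← (B·(1+r))·(1 − 0.035), i.e. B shrinks by the factor (1+r)·0.965 = 0.98366.
This holds for months 1–168. Entering month 169 the balance is $969.71; 3.5% of the post-interest balance is now below $35.00, so the flat $35.00 minimum applies from here.
From month 169 a fixed $35.00 at rate r clears $969.71 in 41 more payments. Total: 168 + 41 = 209 months.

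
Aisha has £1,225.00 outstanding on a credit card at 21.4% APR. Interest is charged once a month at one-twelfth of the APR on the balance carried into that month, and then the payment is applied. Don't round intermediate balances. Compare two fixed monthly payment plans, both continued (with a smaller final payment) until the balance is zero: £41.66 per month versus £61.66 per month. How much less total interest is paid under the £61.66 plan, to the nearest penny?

Monthly rate r = 21.4%/12 = 1.78333% = 0.0178333.
At £41.66/mo: n = ⌈−ln(1 − rB₀/P)/ln(1+r)⌉ = 43 payments (last £1.77); total interest = total paid − £1,225.00 = £526.49.
At £61.66/mo: 25 payments (last £46.09); total interest £300.93.
Interest saved = £526.49 − £300.93 = £225.56.

£225.56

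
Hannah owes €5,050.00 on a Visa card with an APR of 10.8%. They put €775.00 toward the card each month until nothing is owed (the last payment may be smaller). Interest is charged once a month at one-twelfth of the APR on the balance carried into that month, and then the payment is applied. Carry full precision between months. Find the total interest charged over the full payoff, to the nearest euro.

€178

Monthly rate r = 10.8%/12 = 0.9% = 0.009.
Payoff takes n = ⌈−ln(1 − rB₀/P)/ln(1+r)⌉ = ⌈6.745⌉ = 7 payments; the last is €578.18.
Total paid = 6·€775.00 + €578.18 = €5,228.18.
Total interest = total paid − principal = €5,228.18 − €5,050.00 = €178.18.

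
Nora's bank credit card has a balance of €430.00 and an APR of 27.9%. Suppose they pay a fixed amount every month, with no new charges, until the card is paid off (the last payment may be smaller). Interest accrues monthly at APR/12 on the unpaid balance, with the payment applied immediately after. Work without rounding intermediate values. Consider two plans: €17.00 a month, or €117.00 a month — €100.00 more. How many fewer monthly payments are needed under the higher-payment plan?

Monthly rate r = 27.9%/12 = 2.325% = 0.02325.
At €17.00/mo: n = ⌈−ln(1 − rB₀/P)/ln(1+r)⌉ = 39 payments (last €10.08); total interest = total paid − €430.00 = €226.08.
At €117.00/mo: 4 payments (last €103.83); total interest €24.83.
Payments saved = 39 − 4 = 35.

35 fewer payments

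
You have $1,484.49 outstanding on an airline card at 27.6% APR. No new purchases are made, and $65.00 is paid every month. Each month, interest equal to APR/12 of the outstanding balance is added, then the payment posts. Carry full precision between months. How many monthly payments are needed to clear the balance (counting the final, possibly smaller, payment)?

Monthly rate r = 27.6%/12 = 2.3% = 0.023.
Recurrence: B ← B·(1+r) − $65.00.
Month 1: interest $34.14; balance after payment $1,453.63.
Month 2: interest $33.43; balance after payment $1,422.07.
Closed form: n = −ln(1 − rB₀/P)/ln(1+r) = −ln(0.47472)/ln(1.023) ≈ 32.764, so the balance reaches zero during payment 33.

33 months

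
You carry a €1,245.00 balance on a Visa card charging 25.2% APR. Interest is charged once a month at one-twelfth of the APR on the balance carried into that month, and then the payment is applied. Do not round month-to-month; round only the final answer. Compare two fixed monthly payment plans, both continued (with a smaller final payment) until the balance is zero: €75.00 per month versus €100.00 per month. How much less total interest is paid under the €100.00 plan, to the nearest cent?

€88.50

Monthly rate r = 25.2%/12 = 2.1% = 0.021.
At €75.00/mo: n = ⌈−ln(1 − rB₀/P)/ln(1+r)⌉ = 21 payments (last €47.03); total interest = total paid − €1,245.00 = €302.03.
At €100.00/mo: 15 payments (last €58.53); total interest €213.53.
Interest saved = €302.03 − €213.53 = €88.50.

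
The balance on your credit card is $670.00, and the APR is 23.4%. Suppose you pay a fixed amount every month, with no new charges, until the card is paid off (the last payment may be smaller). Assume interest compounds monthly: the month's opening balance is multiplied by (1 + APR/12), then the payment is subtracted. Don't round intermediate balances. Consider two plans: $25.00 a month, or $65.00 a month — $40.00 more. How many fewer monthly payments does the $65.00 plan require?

27 fewer payments

Monthly rate r = 23.4%/12 = 1.95% = 0.0195.
At $25.00/mo: n = ⌈−ln(1 − rB₀/P)/ln(1+r)⌉ = 39 payments (last $7.21); total interest = total paid − $670.00 = $287.21.
At $65.00/mo: 12 payments (last $40.40); total interest $85.40.
Payments saved = 39 − 12 = 27.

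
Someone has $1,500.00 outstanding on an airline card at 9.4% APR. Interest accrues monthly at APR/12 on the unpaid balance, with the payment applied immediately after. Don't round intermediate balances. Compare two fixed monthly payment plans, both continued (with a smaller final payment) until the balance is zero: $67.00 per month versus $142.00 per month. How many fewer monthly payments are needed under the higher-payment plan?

13 fewer payments

Monthly rate r = 9.4%/12 = 0.783333% = 0.00783333.
At $67.00/mo: n = ⌈−ln(1 − rB₀/P)/ln(1+r)⌉ = 25 payments (last $47.77); total interest = total paid − $1,500.00 = $155.77.
At $142.00/mo: 12 payments (last $9.87); total interest $71.87.
Payments saved = 25 − 12 = 13.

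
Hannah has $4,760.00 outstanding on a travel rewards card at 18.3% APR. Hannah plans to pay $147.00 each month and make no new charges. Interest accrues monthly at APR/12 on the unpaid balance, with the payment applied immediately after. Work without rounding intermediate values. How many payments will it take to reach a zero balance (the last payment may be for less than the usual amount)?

45 payments

Monthly rate r = 18.3%/12 = 1.525% = 0.01525.
Recurrence: B ← B·(1+r) − $147.00.
Month 1: interest $72.59; balance after payment $4,685.59.
Month 2: interest $71.46; balance after payment $4,610.05.
Closed form: n = −ln(1 − rB₀/P)/ln(1+r) = −ln(0.50619)/ln(1.01525) ≈ 44.985, so the balance reaches zero during payment 45.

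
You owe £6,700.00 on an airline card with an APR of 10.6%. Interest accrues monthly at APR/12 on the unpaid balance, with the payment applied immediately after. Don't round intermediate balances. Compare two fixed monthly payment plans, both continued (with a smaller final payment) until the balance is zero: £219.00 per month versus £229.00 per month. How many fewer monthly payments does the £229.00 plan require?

2 fewer payments

Monthly rate r = 10.6%/12 = 0.883333% = 0.00883333.
At £219.00/mo: n = ⌈−ln(1 − rB₀/P)/ln(1+r)⌉ = 36 payments (last £180.31); total interest = total paid − £6,700.00 = £1,145.31.
At £229.00/mo: 34 payments (last £228.69); total interest £1,085.69.
Payments saved = 36 − 34 = 2.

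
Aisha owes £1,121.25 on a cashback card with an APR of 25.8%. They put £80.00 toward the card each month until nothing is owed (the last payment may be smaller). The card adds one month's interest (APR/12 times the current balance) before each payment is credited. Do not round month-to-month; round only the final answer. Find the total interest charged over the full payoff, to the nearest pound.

Monthly rate r = 25.8%/12 = 2.15% = 0.0215.
Payoff takes n = ⌈−ln(1 − rB₀/P)/ln(1+r)⌉ = ⌈16.857⌉ = 17 payments; the last is £68.67.
Total paid = 16·£80.00 + £68.67 = £1,348.67.
Total interest = total paid − principal = £1,348.67 − £1,121.25 = £227.42.

£227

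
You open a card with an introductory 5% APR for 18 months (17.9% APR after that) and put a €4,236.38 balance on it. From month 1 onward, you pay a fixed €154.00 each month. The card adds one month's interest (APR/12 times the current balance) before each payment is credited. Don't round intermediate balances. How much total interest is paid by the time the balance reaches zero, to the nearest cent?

€398.89

Promo months 1–18 at r₀ = 5%/12 = 0.00416667; months 19+ at r₁ = 17.9%/12 = 0.0149167.
After month 18: iterate B ← B·(1+r₀) − €154.00 for 18 months → €1,693.22.
Then at r₁ with €154.00/mo: n₂ = −ln(1 − r₁·B/P)/ln(1+r₁) ≈ 12.10 → 13 more payments.
Total paid = 30·€154.00 + €15.27 = €4,635.27; interest = €4,635.27 − €4,236.38 = €398.89.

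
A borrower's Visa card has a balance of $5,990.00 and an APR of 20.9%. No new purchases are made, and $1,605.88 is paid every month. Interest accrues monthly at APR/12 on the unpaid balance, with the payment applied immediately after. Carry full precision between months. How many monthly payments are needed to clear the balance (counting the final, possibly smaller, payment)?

4 payments

Monthly rate r = 20.9%/12 = 1.74167% = 0.0174167.
Recurrence: B ← B·(1+r) − $1,605.88.
Month 1: interest $104.33; balance after payment $4,488.45.
Month 2: interest $78.17; balance after payment $2,960.74.
Month 3: interest $51.57; balance after payment $1,406.43.
Month 4: interest $24.50; balance after payment $0.00.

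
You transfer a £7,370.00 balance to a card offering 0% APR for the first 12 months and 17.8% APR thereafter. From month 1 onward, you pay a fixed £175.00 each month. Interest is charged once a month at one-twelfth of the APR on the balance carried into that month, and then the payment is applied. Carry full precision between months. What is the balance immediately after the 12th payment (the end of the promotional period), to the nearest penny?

Promo months 1–12 at r₀ = 0%/12 = 0; months 13+ at r₁ = 17.8%/12 = 0.0148333.
After month 12 (no interest yet): B = £7,370.00 − 12·£175.00 = £5,270.00.

£5,270.00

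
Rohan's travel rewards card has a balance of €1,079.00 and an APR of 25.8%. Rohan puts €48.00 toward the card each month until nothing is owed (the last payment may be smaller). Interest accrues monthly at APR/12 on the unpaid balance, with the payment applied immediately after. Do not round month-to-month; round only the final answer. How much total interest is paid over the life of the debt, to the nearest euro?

€411

Monthly rate r = 25.8%/12 = 2.15% = 0.0215.
Payoff takes n = ⌈−ln(1 − rB₀/P)/ln(1+r)⌉ = ⌈31.040⌉ = 32 payments; the last is €1.96.
Total paid = 31·€48.00 + €1.96 = €1,489.96.
Total interest = total paid − principal = €1,489.96 − €1,079.00 = €410.96.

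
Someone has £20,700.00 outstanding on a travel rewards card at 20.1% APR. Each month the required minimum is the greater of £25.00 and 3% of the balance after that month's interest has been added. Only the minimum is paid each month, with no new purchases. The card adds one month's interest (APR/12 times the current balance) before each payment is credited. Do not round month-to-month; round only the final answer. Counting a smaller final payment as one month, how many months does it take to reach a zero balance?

Monthly rate r = 20.1%/12 = 1.675% = 0.01675.
While 3% of the post-interest balance exceeds £25.00, each month B ← (B·(1+r))·(1 − 0.03), i.e. B shrinks by the factor (1+r)·0.97 = 0.98625.
This holds for months 1–234. Entering month 235 the balance is £810.35; 3% of the post-interest balance is now below £25.00, so the flat £25.00 minimum applies from here.
From month 235 a fixed £25.00 at rate r clears £810.35 in 48 more payments. Total: 234 + 48 = 282 months.

282 months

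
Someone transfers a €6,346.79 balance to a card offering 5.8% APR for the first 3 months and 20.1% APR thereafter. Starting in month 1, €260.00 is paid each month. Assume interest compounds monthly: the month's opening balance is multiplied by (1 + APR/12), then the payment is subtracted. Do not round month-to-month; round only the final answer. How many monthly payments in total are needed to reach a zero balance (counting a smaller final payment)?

Promo months 1–3 at r₀ = 5.8%/12 = 0.00483333; months 4+ at r₁ = 20.1%/12 = 0.01675.
After month 3: iterate B ← B·(1+r₀) − €260.00 for 3 months → €5,655.49.
Then at r₁ with €260.00/mo: n₂ = −ln(1 − r₁·B/P)/ln(1+r₁) ≈ 27.28 → 28 more payments.

31 months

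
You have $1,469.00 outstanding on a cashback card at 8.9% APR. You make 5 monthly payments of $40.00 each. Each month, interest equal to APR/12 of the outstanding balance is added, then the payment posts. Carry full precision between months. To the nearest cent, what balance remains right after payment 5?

Monthly rate r = 8.9%/12 = 0.741667% = 0.00741667.
Each month: B ← B·(1+r) − $40.00.
Month 1: interest $10.90; balance after payment $1,439.90.
Month 2: interest $10.68; balance after payment $1,410.57.
Month 3: interest $10.46; balance after payment $1,381.04.
Month 4: interest $10.24; balance after payment $1,351.28.
Month 5: interest $10.02; balance after payment $1,321.30.

$1,321.30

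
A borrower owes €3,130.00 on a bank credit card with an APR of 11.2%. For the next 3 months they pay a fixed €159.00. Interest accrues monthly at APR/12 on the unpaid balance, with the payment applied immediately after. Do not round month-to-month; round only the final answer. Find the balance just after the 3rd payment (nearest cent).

Monthly rate r = 11.2%/12 = 0.933333% = 0.00933333.
Each month: B ← B·(1+r) − €159.00.
Month 1: interest €29.21; balance after payment €3,000.21.
Month 2: interest €28.00; balance after payment €2,869.22.
Month 3: interest €26.78; balance after payment €2,736.99.

€2,736.99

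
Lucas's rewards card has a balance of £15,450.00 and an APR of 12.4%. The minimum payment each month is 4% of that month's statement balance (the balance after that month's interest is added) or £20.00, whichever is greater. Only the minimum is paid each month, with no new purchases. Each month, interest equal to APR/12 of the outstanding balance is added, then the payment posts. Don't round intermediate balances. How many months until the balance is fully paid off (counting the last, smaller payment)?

Monthly rate r = 12.4%/12 = 1.03333% = 0.0103333.
While 4% of the post-interest balance exceeds £20.00, each month B ← (B·(1+r))·(1 − 0.04), i.e. B shrinks by the factor (1+r)·0.96 = 0.96992.
This holds for months 1–113. Entering month 114 the balance is £489.88; 4% of the post-interest balance is now below £20.00, so the flat £20.00 minimum applies from here.
From month 114 a fixed £20.00 at rate r clears £489.88 in 29 more payments. Total: 113 + 29 = 142 months.

142 months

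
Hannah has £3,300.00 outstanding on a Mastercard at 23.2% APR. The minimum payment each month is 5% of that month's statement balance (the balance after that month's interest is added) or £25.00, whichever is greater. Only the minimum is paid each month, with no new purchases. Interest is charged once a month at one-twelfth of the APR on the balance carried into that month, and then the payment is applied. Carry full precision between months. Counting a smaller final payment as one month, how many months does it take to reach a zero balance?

Monthly rate r = 23.2%/12 = 1.93333% = 0.0193333.
While 5% of the post-interest balance exceeds £25.00, each month B ← (B·(1+r))·(1 − 0.05), i.e. B shrinks by the factor (1+r)·0.95 = 0.96837.
This holds for months 1–60. Entering month 61 the balance is £479.63; 5% of the post-interest balance is now below £25.00, so the flat £25.00 minimum applies from here.
From month 61 a fixed £25.00 at rate r clears £479.63 in 25 more payments. Total: 60 + 25 = 85 months.

85 months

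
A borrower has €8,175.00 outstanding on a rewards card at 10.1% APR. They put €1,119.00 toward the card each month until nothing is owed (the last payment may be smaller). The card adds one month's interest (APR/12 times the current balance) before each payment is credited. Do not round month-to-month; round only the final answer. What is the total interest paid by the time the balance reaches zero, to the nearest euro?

Monthly rate r = 10.1%/12 = 0.841667% = 0.00841667.
Payoff takes n = ⌈−ln(1 − rB₀/P)/ln(1+r)⌉ = ⌈7.572⌉ = 8 payments; the last is €640.74.
Total paid = 7·€1,119.00 + €640.74 = €8,473.74.
Total interest = total paid − principal = €8,473.74 − €8,175.00 = €298.74.

€299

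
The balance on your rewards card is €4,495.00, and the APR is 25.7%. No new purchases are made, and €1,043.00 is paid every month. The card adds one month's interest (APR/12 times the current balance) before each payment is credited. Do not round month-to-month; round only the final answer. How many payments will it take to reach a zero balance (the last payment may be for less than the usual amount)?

5 months

Monthly rate r = 25.7%/12 = 2.14167% = 0.0214167.
Recurrence: B ← B·(1+r) − €1,043.00.
Month 1: interest €96.27; balance after payment €3,548.27.
Month 2: interest €75.99; balance after payment €2,581.26.
Month 3: interest €55.28; balance after payment €1,593.54.
Month 4: interest €34.13; balance after payment €584.67.
Month 5: interest €12.52; balance after payment €0.00.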